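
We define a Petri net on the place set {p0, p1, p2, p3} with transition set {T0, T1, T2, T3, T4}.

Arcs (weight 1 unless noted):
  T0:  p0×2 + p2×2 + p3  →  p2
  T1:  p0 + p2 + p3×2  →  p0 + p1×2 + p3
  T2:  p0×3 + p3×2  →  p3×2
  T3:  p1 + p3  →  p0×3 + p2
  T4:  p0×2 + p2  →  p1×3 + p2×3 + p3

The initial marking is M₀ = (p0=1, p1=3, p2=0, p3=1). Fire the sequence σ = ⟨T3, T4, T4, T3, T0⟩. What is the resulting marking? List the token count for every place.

(p0=1, p1=7, p2=5, p3=0)

step 1: fire T3:  (p0=1, p1=3, p2=0, p3=1) → (p0=4, p1=2, p2=1, p3=0)
step 2: fire T4:  (p0=4, p1=2, p2=1, p3=0) → (p0=2, p1=5, p2=3, p3=1)
step 3: fire T4:  (p0=2, p1=5, p2=3, p3=1) → (p0=0, p1=8, p2=5, p3=2)
step 4: fire T3:  (p0=0, p1=8, p2=5, p3=2) → (p0=3, p1=7, p2=6, p3=1)
step 5: fire T0:  (p0=3, p1=7, p2=6, p3=1) → (p0=1, p1=7, p2=5, p3=0)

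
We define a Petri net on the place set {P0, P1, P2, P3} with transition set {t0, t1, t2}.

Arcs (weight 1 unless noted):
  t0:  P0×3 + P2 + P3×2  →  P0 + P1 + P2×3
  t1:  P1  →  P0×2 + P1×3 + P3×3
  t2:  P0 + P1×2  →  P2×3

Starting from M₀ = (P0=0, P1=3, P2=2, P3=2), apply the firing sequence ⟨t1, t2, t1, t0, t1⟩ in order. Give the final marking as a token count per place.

(P0=3, P1=8, P2=7, P3=9)

step 1: fire t1:  (P0=0, P1=3, P2=2, P3=2) → (P0=2, P1=5, P2=2, P3=5)
step 2: fire t2:  (P0=2, P1=5, P2=2, P3=5) → (P0=1, P1=3, P2=5, P3=5)
step 3: fire t1:  (P0=1, P1=3, P2=5, P3=5) → (P0=3, P1=5, P2=5, P3=8)
step 4: fire t0:  (P0=3, P1=5, P2=5, P3=8) → (P0=1, P1=6, P2=7, P3=6)
step 5: fire t1:  (P0=1, P1=6, P2=7, P3=6) → (P0=3, P1=8, P2=7, P3=9)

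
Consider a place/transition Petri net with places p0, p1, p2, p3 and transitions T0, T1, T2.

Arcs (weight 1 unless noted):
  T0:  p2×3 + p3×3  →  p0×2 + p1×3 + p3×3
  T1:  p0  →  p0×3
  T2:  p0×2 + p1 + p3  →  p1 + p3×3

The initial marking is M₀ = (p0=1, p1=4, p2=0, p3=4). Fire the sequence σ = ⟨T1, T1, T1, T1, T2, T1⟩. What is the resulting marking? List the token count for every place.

step 1: fire T1:  (p0=1, p1=4, p2=0, p3=4) → (p0=3, p1=4, p2=0, p3=4)
step 2: fire T1:  (p0=3, p1=4, p2=0, p3=4) → (p0=5, p1=4, p2=0, p3=4)
step 3: fire T1:  (p0=5, p1=4, p2=0, p3=4) → (p0=7, p1=4, p2=0, p3=4)
step 4: fire T1:  (p0=7, p1=4, p2=0, p3=4) → (p0=9, p1=4, p2=0, p3=4)
step 5: fire T2:  (p0=9, p1=4, p2=0, p3=4) → (p0=7, p1=4, p2=0, p3=6)
step 6: fire T1:  (p0=7, p1=4, p2=0, p3=6) → (p0=9, p1=4, p2=0, p3=6)

(p0=9, p1=4, p2=0, p3=6)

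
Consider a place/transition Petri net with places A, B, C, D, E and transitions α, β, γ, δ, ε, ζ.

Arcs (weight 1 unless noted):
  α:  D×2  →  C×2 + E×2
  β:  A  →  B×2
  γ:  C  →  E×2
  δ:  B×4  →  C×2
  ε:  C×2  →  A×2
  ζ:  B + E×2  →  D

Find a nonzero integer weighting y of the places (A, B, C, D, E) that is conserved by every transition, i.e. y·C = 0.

Incidence matrix C (rows=places, cols=transitions):
        α    β    γ    δ    ε    ζ
    A   0   -1    0    0    2    0
    B   0    2    0   -4    0   -1
    C   2    0   -1    2   -2    0
    D  -2    0    0    0    0    1
    E   2    0    2    0    0   -2

Candidate y = [2, 1, 2, 3, 1]; check y·C column-wise:
  col α: 2·0 + 1·0 + 2·2 + 3·-2 + 1·2 = 0
  col β: 2·-1 + 1·2 + 2·0 + 3·0 + 1·0 = 0
  col γ: 2·0 + 1·0 + 2·-1 + 3·0 + 1·2 = 0
  col δ: 2·0 + 1·-4 + 2·2 + 3·0 + 1·0 = 0
  col ε: 2·2 + 1·0 + 2·-2 + 3·0 + 1·0 = 0
  col ζ: 2·0 + 1·-1 + 2·0 + 3·1 + 1·-2 = 0

y = (A:2, B:1, C:2, D:3, E:1)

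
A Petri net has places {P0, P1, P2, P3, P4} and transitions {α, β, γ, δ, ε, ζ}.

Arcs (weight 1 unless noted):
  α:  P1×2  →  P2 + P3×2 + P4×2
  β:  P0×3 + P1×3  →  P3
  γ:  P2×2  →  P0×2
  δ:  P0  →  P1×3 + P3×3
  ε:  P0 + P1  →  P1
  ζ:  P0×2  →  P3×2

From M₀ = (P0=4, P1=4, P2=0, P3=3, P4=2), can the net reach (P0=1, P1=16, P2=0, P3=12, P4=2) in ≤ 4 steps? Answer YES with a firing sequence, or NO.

NO — not reachable within 4 firings

depth 0: 1 marking
depth 1: 6 markings reached so far
depth 2: 17 markings reached so far
depth 3: 34 markings reached so far
depth 4: 56 markings reached so far
target is not among the 56 markings reachable within 4 steps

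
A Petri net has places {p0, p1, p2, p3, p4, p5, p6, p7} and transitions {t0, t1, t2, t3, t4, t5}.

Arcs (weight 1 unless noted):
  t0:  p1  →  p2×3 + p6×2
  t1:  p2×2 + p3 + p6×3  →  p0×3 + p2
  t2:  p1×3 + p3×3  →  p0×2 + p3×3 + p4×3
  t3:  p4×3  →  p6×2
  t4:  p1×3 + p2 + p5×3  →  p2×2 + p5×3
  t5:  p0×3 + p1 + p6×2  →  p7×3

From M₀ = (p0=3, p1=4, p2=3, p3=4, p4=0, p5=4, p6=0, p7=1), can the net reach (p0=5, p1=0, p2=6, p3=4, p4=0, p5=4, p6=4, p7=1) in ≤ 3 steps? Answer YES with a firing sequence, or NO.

YES — reachable via ⟨t0, t2, t3⟩ (3 firings)

step 1: fire t0:  (p0=3, p1=4, p2=3, p3=4, p4=0, p5=4, p6=0, p7=1) → (p0=3, p1=3, p2=6, p3=4, p4=0, p5=4, p6=2, p7=1)
step 2: fire t2:  (p0=3, p1=3, p2=6, p3=4, p4=0, p5=4, p6=2, p7=1) → (p0=5, p1=0, p2=6, p3=4, p4=3, p5=4, p6=2, p7=1)
step 3: fire t3:  (p0=5, p1=0, p2=6, p3=4, p4=3, p5=4, p6=2, p7=1) → (p0=5, p1=0, p2=6, p3=4, p4=0, p5=4, p6=4, p7=1)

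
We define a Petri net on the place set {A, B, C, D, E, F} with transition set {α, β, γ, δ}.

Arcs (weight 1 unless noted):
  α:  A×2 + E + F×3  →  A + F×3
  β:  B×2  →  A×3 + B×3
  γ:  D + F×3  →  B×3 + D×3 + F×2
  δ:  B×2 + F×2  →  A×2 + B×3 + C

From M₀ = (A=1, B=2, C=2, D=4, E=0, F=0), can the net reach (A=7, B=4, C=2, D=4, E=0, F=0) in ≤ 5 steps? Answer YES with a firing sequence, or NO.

YES — reachable via ⟨β, β⟩ (2 firings)

step 1: fire β:  (A=1, B=2, C=2, D=4, E=0, F=0) → (A=4, B=3, C=2, D=4, E=0, F=0)
step 2: fire β:  (A=4, B=3, C=2, D=4, E=0, F=0) → (A=7, B=4, C=2, D=4, E=0, F=0)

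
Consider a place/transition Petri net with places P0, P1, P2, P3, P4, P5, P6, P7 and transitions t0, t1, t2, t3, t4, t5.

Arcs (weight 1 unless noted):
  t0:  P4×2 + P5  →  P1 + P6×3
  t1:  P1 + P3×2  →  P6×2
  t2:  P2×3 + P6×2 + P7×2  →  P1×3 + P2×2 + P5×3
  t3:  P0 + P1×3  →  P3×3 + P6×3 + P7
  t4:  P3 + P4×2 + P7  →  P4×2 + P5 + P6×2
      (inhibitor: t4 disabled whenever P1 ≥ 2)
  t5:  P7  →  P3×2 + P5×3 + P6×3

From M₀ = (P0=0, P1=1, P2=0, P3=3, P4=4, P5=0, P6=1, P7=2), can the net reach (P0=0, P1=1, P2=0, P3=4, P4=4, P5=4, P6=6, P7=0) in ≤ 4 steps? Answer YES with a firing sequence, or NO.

step 1: fire t4:  (P0=0, P1=1, P2=0, P3=3, P4=4, P5=0, P6=1, P7=2) → (P0=0, P1=1, P2=0, P3=2, P4=4, P5=1, P6=3, P7=1)
step 2: fire t5:  (P0=0, P1=1, P2=0, P3=2, P4=4, P5=1, P6=3, P7=1) → (P0=0, P1=1, P2=0, P3=4, P4=4, P5=4, P6=6, P7=0)

YES — reachable via ⟨t4, t5⟩ (2 firings)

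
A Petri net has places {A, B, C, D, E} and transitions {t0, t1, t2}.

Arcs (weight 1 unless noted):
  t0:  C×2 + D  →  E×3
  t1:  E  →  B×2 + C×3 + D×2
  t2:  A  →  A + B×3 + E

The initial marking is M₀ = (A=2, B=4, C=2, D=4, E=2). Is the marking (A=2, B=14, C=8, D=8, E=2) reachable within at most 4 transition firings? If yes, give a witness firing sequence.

step 1: fire t1:  (A=2, B=4, C=2, D=4, E=2) → (A=2, B=6, C=5, D=6, E=1)
step 2: fire t1:  (A=2, B=6, C=5, D=6, E=1) → (A=2, B=8, C=8, D=8, E=0)
step 3: fire t2:  (A=2, B=8, C=8, D=8, E=0) → (A=2, B=11, C=8, D=8, E=1)
step 4: fire t2:  (A=2, B=11, C=8, D=8, E=1) → (A=2, B=14, C=8, D=8, E=2)

YES — reachable via ⟨t1, t1, t2, t2⟩ (4 firings)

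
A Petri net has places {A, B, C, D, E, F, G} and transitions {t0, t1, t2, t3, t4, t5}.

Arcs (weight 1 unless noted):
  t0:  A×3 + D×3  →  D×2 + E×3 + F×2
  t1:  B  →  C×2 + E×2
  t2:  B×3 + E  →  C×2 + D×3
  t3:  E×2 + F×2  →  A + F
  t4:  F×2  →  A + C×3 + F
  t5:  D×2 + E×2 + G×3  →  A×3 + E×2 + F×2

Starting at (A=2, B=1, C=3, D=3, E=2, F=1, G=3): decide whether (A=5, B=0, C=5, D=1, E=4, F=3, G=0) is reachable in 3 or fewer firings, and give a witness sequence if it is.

YES — reachable via ⟨t1, t5⟩ (2 firings)

step 1: fire t1:  (A=2, B=1, C=3, D=3, E=2, F=1, G=3) → (A=2, B=0, C=5, D=3, E=4, F=1, G=3)
step 2: fire t5:  (A=2, B=0, C=5, D=3, E=4, F=1, G=3) → (A=5, B=0, C=5, D=1, E=4, F=3, G=0)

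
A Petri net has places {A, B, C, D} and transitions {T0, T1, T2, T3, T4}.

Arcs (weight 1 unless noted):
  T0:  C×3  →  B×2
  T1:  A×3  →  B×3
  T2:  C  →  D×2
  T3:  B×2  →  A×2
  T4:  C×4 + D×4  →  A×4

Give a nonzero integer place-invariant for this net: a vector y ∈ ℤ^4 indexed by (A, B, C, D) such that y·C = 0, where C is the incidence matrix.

Incidence matrix C (rows=places, cols=transitions):
       T0   T1   T2   T3   T4
    A   0   -3    0    2    4
    B   2    3    0   -2    0
    C  -3    0   -1    0   -4
    D   0    0    2    0   -4

Candidate y = [3, 3, 2, 1]; check y·C column-wise:
  col T0: 3·0 + 3·2 + 2·-3 + 1·0 = 0
  col T1: 3·-3 + 3·3 + 2·0 + 1·0 = 0
  col T2: 3·0 + 3·0 + 2·-1 + 1·2 = 0
  col T3: 3·2 + 3·-2 + 2·0 + 1·0 = 0
  col T4: 3·4 + 3·0 + 2·-4 + 1·-4 = 0

y = (A:3, B:3, C:2, D:1)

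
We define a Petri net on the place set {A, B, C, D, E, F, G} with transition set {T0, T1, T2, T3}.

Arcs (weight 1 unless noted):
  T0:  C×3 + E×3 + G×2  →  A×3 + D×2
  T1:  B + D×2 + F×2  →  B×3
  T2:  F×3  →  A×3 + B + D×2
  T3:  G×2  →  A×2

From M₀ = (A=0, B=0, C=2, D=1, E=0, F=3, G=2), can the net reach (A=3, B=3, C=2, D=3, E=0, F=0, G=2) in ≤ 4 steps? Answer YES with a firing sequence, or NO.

depth 0: 1 marking
depth 1: 3 markings reached so far
depth 2: 4 markings reached so far
depth 3: 4 markings reached so far
(frontier empty at depth 3; search complete)
target is not among the 4 markings reachable within 4 steps

NO — not reachable within 4 firings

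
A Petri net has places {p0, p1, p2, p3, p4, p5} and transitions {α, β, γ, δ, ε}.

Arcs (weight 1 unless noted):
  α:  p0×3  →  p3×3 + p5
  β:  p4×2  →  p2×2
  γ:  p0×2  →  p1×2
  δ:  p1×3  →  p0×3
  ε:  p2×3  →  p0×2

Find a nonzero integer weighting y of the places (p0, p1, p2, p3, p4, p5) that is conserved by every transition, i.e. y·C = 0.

Incidence matrix C (rows=places, cols=transitions):
        α    β    γ    δ    ε
   p0  -3    0   -2    3    2
   p1   0    0    2   -3    0
   p2   0    2    0    0   -3
   p3   3    0    0    0    0
   p4   0   -2    0    0    0
   p5   1    0    0    0    0

Candidate y = [3, 3, 2, 3, 2, 0]; check y·C column-wise:
  col α: 3·-3 + 3·0 + 2·0 + 3·3 + 2·0 + 0·1 = 0
  col β: 3·0 + 3·0 + 2·2 + 3·0 + 2·-2 = 0
  col γ: 3·-2 + 3·2 + 2·0 + 3·0 + 2·0 = 0
  col δ: 3·3 + 3·-3 + 2·0 + 3·0 + 2·0 = 0
  col ε: 3·2 + 3·0 + 2·-3 + 3·0 + 2·0 = 0

y = (p0:3, p1:3, p2:2, p3:3, p4:2, p5:0)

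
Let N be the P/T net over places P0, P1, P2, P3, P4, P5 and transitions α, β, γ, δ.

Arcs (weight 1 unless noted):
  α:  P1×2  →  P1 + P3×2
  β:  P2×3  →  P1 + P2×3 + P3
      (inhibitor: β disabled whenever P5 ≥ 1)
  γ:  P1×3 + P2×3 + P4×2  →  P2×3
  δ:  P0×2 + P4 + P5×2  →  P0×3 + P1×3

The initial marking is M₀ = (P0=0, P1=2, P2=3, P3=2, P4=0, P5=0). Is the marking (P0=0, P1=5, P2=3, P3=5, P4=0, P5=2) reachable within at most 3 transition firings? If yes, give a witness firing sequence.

depth 0: 1 marking
depth 1: 3 markings reached so far
depth 2: 5 markings reached so far
depth 3: 8 markings reached so far
target is not among the 8 markings reachable within 3 steps

NO — not reachable within 3 firings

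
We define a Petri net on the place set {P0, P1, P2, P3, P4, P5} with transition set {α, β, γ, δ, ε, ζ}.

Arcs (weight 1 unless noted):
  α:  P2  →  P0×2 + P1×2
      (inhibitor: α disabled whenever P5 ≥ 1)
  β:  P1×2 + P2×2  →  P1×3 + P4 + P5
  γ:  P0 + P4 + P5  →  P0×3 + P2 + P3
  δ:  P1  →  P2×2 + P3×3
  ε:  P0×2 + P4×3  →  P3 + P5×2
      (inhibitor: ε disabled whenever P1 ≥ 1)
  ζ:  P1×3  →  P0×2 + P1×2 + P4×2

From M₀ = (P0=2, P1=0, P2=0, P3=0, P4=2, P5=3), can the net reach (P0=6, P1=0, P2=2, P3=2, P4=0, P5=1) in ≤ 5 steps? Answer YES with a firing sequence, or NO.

step 1: fire γ:  (P0=2, P1=0, P2=0, P3=0, P4=2, P5=3) → (P0=4, P1=0, P2=1, P3=1, P4=1, P5=2)
step 2: fire γ:  (P0=4, P1=0, P2=1, P3=1, P4=1, P5=2) → (P0=6, P1=0, P2=2, P3=2, P4=0, P5=1)

YES — reachable via ⟨γ, γ⟩ (2 firings)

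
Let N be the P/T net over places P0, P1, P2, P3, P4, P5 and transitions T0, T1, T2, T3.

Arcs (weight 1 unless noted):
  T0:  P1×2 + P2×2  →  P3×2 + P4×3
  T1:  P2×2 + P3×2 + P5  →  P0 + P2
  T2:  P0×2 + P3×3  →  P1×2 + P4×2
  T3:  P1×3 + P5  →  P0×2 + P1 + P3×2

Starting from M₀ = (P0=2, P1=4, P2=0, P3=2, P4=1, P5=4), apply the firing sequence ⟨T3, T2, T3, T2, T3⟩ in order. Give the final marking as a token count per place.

(P0=4, P1=2, P2=0, P3=2, P4=5, P5=1)

step 1: fire T3:  (P0=2, P1=4, P2=0, P3=2, P4=1, P5=4) → (P0=4, P1=2, P2=0, P3=4, P4=1, P5=3)
step 2: fire T2:  (P0=4, P1=2, P2=0, P3=4, P4=1, P5=3) → (P0=2, P1=4, P2=0, P3=1, P4=3, P5=3)
step 3: fire T3:  (P0=2, P1=4, P2=0, P3=1, P4=3, P5=3) → (P0=4, P1=2, P2=0, P3=3, P4=3, P5=2)
step 4: fire T2:  (P0=4, P1=2, P2=0, P3=3, P4=3, P5=2) → (P0=2, P1=4, P2=0, P3=0, P4=5, P5=2)
step 5: fire T3:  (P0=2, P1=4, P2=0, P3=0, P4=5, P5=2) → (P0=4, P1=2, P2=0, P3=2, P4=5, P5=1)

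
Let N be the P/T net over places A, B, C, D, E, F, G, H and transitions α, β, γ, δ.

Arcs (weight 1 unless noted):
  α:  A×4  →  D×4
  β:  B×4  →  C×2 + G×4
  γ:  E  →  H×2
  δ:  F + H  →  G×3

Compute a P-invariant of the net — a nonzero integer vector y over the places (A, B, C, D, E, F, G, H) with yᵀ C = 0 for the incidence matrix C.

Incidence matrix C (rows=places, cols=transitions):
        α    β    γ    δ
    A  -4    0    0    0
    B   0   -4    0    0
    C   0    2    0    0
    D   4    0    0    0
    E   0    0   -1    0
    F   0    0    0   -1
    G   0    4    0    3
    H   0    0    2   -1

Candidate y = [0, 1, 2, 0, 0, 0, 0, 0]; check y·C column-wise:
  col α: 0·-4 + 1·0 + 2·0 + 0·4 = 0
  col β: 1·-4 + 2·2 + 0·4 = 0
  col γ: 1·0 + 2·0 + 0·-1 + 0·2 = 0
  col δ: 1·0 + 2·0 + 0·-1 + 0·3 + 0·-1 = 0

y = (A:0, B:1, C:2, D:0, E:0, F:0, G:0, H:0)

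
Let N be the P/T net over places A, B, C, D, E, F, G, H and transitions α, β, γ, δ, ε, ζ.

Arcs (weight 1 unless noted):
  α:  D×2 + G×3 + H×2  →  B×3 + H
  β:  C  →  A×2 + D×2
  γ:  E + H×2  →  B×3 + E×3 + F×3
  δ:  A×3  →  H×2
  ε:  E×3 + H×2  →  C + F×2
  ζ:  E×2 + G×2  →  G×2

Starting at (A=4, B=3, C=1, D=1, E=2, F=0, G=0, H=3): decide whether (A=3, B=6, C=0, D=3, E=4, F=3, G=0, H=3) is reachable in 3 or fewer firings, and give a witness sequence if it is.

step 1: fire β:  (A=4, B=3, C=1, D=1, E=2, F=0, G=0, H=3) → (A=6, B=3, C=0, D=3, E=2, F=0, G=0, H=3)
step 2: fire γ:  (A=6, B=3, C=0, D=3, E=2, F=0, G=0, H=3) → (A=6, B=6, C=0, D=3, E=4, F=3, G=0, H=1)
step 3: fire δ:  (A=6, B=6, C=0, D=3, E=4, F=3, G=0, H=1) → (A=3, B=6, C=0, D=3, E=4, F=3, G=0, H=3)

YES — reachable via ⟨β, γ, δ⟩ (3 firings)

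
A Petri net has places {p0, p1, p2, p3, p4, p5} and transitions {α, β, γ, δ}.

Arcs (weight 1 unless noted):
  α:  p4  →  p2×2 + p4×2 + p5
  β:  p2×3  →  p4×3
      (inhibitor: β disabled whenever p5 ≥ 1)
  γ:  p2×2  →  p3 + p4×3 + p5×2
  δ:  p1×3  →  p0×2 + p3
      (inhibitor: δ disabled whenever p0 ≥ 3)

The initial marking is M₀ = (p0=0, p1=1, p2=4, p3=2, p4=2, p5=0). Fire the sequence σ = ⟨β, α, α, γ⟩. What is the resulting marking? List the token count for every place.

(p0=0, p1=1, p2=3, p3=3, p4=10, p5=4)

step 1: fire β:  (p0=0, p1=1, p2=4, p3=2, p4=2, p5=0) → (p0=0, p1=1, p2=1, p3=2, p4=5, p5=0)
step 2: fire α:  (p0=0, p1=1, p2=1, p3=2, p4=5, p5=0) → (p0=0, p1=1, p2=3, p3=2, p4=6, p5=1)
step 3: fire α:  (p0=0, p1=1, p2=3, p3=2, p4=6, p5=1) → (p0=0, p1=1, p2=5, p3=2, p4=7, p5=2)
step 4: fire γ:  (p0=0, p1=1, p2=5, p3=2, p4=7, p5=2) → (p0=0, p1=1, p2=3, p3=3, p4=10, p5=4)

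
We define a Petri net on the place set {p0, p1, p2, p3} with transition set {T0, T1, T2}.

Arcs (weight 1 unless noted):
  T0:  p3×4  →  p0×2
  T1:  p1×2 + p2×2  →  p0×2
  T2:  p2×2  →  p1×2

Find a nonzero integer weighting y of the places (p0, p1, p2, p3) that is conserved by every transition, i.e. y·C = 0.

Incidence matrix C (rows=places, cols=transitions):
       T0   T1   T2
   p0   2    2    0
   p1   0   -2    2
   p2   0   -2   -2
   p3  -4    0    0

Candidate y = [2, 1, 1, 1]; check y·C column-wise:
  col T0: 2·2 + 1·0 + 1·0 + 1·-4 = 0
  col T1: 2·2 + 1·-2 + 1·-2 + 1·0 = 0
  col T2: 2·0 + 1·2 + 1·-2 + 1·0 = 0

y = (p0:2, p1:1, p2:1, p3:1)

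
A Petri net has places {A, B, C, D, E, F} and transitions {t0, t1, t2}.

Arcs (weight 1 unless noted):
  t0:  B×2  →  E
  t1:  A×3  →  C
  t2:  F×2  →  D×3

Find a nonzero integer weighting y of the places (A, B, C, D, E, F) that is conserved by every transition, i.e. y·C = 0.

Incidence matrix C (rows=places, cols=transitions):
       t0   t1   t2
    A   0   -3    0
    B  -2    0    0
    C   0    1    0
    D   0    0    3
    E   1    0    0
    F   0    0   -2

Candidate y = [1, 0, 3, 0, 0, 0]; check y·C column-wise:
  col t0: 1·0 + 0·-2 + 3·0 + 0·1 = 0
  col t1: 1·-3 + 3·1 = 0
  col t2: 1·0 + 3·0 + 0·3 + 0·-2 = 0

y = (A:1, B:0, C:3, D:0, E:0, F:0)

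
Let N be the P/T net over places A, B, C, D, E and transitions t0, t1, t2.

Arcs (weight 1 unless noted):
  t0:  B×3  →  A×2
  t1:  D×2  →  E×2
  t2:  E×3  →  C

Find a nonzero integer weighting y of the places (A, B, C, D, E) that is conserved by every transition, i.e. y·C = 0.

Incidence matrix C (rows=places, cols=transitions):
       t0   t1   t2
    A   2    0    0
    B  -3    0    0
    C   0    0    1
    D   0   -2    0
    E   0    2   -3

Candidate y = [3, 2, 0, 0, 0]; check y·C column-wise:
  col t0: 3·2 + 2·-3 = 0
  col t1: 3·0 + 2·0 + 0·-2 + 0·2 = 0
  col t2: 3·0 + 2·0 + 0·1 + 0·-3 = 0

y = (A:3, B:2, C:0, D:0, E:0)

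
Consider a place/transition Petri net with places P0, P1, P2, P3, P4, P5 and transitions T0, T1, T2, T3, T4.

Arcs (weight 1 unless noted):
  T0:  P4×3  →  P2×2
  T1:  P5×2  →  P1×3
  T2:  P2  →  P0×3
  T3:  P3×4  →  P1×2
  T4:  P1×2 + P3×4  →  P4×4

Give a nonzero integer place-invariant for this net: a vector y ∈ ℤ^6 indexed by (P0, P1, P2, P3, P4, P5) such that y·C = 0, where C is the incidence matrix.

y = (P0:1, P1:2, P2:3, P3:1, P4:2, P5:3)

Incidence matrix C (rows=places, cols=transitions):
       T0   T1   T2   T3   T4
   P0   0    0    3    0    0
   P1   0    3    0    2   -2
   P2   2    0   -1    0    0
   P3   0    0    0   -4   -4
   P4  -3    0    0    0    4
   P5   0   -2    0    0    0

Candidate y = [1, 2, 3, 1, 2, 3]; check y·C column-wise:
  col T0: 1·0 + 2·0 + 3·2 + 1·0 + 2·-3 + 3·0 = 0
  col T1: 1·0 + 2·3 + 3·0 + 1·0 + 2·0 + 3·-2 = 0
  col T2: 1·3 + 2·0 + 3·-1 + 1·0 + 2·0 + 3·0 = 0
  col T3: 1·0 + 2·2 + 3·0 + 1·-4 + 2·0 + 3·0 = 0
  col T4: 1·0 + 2·-2 + 3·0 + 1·-4 + 2·4 + 3·0 = 0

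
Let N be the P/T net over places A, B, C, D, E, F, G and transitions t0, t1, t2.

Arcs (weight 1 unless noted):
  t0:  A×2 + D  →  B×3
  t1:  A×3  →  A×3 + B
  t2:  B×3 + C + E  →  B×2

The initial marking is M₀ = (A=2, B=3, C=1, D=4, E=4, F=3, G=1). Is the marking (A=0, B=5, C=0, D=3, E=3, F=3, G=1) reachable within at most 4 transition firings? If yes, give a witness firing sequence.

YES — reachable via ⟨t0, t2⟩ (2 firings)

step 1: fire t0:  (A=2, B=3, C=1, D=4, E=4, F=3, G=1) → (A=0, B=6, C=1, D=3, E=4, F=3, G=1)
step 2: fire t2:  (A=0, B=6, C=1, D=3, E=4, F=3, G=1) → (A=0, B=5, C=0, D=3, E=3, F=3, G=1)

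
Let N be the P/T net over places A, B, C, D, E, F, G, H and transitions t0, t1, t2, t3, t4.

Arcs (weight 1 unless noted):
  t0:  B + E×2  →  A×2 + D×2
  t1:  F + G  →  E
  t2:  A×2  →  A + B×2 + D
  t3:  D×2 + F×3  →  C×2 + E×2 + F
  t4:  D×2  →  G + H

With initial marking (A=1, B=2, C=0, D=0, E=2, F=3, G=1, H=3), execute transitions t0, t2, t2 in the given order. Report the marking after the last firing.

step 1: fire t0:  (A=1, B=2, C=0, D=0, E=2, F=3, G=1, H=3) → (A=3, B=1, C=0, D=2, E=0, F=3, G=1, H=3)
step 2: fire t2:  (A=3, B=1, C=0, D=2, E=0, F=3, G=1, H=3) → (A=2, B=3, C=0, D=3, E=0, F=3, G=1, H=3)
step 3: fire t2:  (A=2, B=3, C=0, D=3, E=0, F=3, G=1, H=3) → (A=1, B=5, C=0, D=4, E=0, F=3, G=1, H=3)

(A=1, B=5, C=0, D=4, E=0, F=3, G=1, H=3)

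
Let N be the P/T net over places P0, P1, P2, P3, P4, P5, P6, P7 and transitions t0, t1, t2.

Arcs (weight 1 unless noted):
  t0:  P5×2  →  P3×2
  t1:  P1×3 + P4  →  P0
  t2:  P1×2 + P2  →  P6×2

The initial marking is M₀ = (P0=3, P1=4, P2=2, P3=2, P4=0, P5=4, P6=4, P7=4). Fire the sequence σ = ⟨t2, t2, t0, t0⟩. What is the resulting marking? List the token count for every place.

(P0=3, P1=0, P2=0, P3=6, P4=0, P5=0, P6=8, P7=4)

step 1: fire t2:  (P0=3, P1=4, P2=2, P3=2, P4=0, P5=4, P6=4, P7=4) → (P0=3, P1=2, P2=1, P3=2, P4=0, P5=4, P6=6, P7=4)
step 2: fire t2:  (P0=3, P1=2, P2=1, P3=2, P4=0, P5=4, P6=6, P7=4) → (P0=3, P1=0, P2=0, P3=2, P4=0, P5=4, P6=8, P7=4)
step 3: fire t0:  (P0=3, P1=0, P2=0, P3=2, P4=0, P5=4, P6=8, P7=4) → (P0=3, P1=0, P2=0, P3=4, P4=0, P5=2, P6=8, P7=4)
step 4: fire t0:  (P0=3, P1=0, P2=0, P3=4, P4=0, P5=2, P6=8, P7=4) → (P0=3, P1=0, P2=0, P3=6, P4=0, P5=0, P6=8, P7=4)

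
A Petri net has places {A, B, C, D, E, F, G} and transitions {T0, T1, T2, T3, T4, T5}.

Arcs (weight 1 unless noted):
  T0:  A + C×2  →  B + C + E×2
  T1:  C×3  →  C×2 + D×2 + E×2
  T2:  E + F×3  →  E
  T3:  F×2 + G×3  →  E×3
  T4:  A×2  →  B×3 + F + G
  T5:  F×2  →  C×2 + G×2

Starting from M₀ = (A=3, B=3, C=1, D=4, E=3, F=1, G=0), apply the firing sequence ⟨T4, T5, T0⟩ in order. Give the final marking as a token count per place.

(A=0, B=7, C=2, D=4, E=5, F=0, G=3)

step 1: fire T4:  (A=3, B=3, C=1, D=4, E=3, F=1, G=0) → (A=1, B=6, C=1, D=4, E=3, F=2, G=1)
step 2: fire T5:  (A=1, B=6, C=1, D=4, E=3, F=2, G=1) → (A=1, B=6, C=3, D=4, E=3, F=0, G=3)
step 3: fire T0:  (A=1, B=6, C=3, D=4, E=3, F=0, G=3) → (A=0, B=7, C=2, D=4, E=5, F=0, G=3)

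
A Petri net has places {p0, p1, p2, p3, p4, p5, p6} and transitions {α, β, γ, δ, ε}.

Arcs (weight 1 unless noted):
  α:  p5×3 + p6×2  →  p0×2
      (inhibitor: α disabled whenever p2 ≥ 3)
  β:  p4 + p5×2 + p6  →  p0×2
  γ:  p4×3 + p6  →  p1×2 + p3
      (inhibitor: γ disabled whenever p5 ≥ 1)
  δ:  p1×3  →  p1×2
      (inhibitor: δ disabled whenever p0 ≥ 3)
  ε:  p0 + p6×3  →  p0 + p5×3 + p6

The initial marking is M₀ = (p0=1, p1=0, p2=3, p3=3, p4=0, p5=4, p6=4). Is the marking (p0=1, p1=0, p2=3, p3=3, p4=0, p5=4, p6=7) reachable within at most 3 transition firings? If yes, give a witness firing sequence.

depth 0: 1 marking
depth 1: 2 markings reached so far
depth 2: 2 markings reached so far
(frontier empty at depth 2; search complete)
target is not among the 2 markings reachable within 3 steps

NO — not reachable within 3 firings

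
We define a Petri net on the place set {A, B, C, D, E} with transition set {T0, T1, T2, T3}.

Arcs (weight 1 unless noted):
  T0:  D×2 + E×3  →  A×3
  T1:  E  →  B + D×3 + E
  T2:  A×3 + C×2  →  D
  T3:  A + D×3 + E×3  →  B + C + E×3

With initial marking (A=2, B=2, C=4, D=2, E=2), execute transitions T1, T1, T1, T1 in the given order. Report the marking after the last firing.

step 1: fire T1:  (A=2, B=2, C=4, D=2, E=2) → (A=2, B=3, C=4, D=5, E=2)
step 2: fire T1:  (A=2, B=3, C=4, D=5, E=2) → (A=2, B=4, C=4, D=8, E=2)
step 3: fire T1:  (A=2, B=4, C=4, D=8, E=2) → (A=2, B=5, C=4, D=11, E=2)
step 4: fire T1:  (A=2, B=5, C=4, D=11, E=2) → (A=2, B=6, C=4, D=14, E=2)

(A=2, B=6, C=4, D=14, E=2)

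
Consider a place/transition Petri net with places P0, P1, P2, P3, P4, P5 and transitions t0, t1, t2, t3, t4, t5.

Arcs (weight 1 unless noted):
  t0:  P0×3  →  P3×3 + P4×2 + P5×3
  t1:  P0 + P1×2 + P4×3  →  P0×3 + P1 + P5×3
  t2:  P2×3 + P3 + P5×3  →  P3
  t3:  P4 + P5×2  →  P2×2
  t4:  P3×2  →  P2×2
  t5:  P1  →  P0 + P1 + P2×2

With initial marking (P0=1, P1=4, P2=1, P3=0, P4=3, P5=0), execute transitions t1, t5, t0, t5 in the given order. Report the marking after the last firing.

step 1: fire t1:  (P0=1, P1=4, P2=1, P3=0, P4=3, P5=0) → (P0=3, P1=3, P2=1, P3=0, P4=0, P5=3)
step 2: fire t5:  (P0=3, P1=3, P2=1, P3=0, P4=0, P5=3) → (P0=4, P1=3, P2=3, P3=0, P4=0, P5=3)
step 3: fire t0:  (P0=4, P1=3, P2=3, P3=0, P4=0, P5=3) → (P0=1, P1=3, P2=3, P3=3, P4=2, P5=6)
step 4: fire t5:  (P0=1, P1=3, P2=3, P3=3, P4=2, P5=6) → (P0=2, P1=3, P2=5, P3=3, P4=2, P5=6)

(P0=2, P1=3, P2=5, P3=3, P4=2, P5=6)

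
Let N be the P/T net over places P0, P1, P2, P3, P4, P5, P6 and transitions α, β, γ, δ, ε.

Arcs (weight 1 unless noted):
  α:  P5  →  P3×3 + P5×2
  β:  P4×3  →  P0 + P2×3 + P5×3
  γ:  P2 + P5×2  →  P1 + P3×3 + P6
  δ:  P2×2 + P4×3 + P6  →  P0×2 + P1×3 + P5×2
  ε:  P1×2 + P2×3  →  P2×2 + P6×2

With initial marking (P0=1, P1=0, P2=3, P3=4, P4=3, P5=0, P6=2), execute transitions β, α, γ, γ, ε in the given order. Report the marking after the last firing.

step 1: fire β:  (P0=1, P1=0, P2=3, P3=4, P4=3, P5=0, P6=2) → (P0=2, P1=0, P2=6, P3=4, P4=0, P5=3, P6=2)
step 2: fire α:  (P0=2, P1=0, P2=6, P3=4, P4=0, P5=3, P6=2) → (P0=2, P1=0, P2=6, P3=7, P4=0, P5=4, P6=2)
step 3: fire γ:  (P0=2, P1=0, P2=6, P3=7, P4=0, P5=4, P6=2) → (P0=2, P1=1, P2=5, P3=10, P4=0, P5=2, P6=3)
step 4: fire γ:  (P0=2, P1=1, P2=5, P3=10, P4=0, P5=2, P6=3) → (P0=2, P1=2, P2=4, P3=13, P4=0, P5=0, P6=4)
step 5: fire ε:  (P0=2, P1=2, P2=4, P3=13, P4=0, P5=0, P6=4) → (P0=2, P1=0, P2=3, P3=13, P4=0, P5=0, P6=6)

(P0=2, P1=0, P2=3, P3=13, P4=0, P5=0, P6=6)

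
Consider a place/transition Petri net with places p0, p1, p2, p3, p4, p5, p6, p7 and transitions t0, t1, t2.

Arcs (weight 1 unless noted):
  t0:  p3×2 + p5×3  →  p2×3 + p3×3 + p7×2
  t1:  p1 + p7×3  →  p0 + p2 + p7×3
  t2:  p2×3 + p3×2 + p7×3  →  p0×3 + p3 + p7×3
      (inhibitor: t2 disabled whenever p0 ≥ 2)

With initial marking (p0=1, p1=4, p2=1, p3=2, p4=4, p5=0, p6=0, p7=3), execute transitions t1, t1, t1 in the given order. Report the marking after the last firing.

step 1: fire t1:  (p0=1, p1=4, p2=1, p3=2, p4=4, p5=0, p6=0, p7=3) → (p0=2, p1=3, p2=2, p3=2, p4=4, p5=0, p6=0, p7=3)
step 2: fire t1:  (p0=2, p1=3, p2=2, p3=2, p4=4, p5=0, p6=0, p7=3) → (p0=3, p1=2, p2=3, p3=2, p4=4, p5=0, p6=0, p7=3)
step 3: fire t1:  (p0=3, p1=2, p2=3, p3=2, p4=4, p5=0, p6=0, p7=3) → (p0=4, p1=1, p2=4, p3=2, p4=4, p5=0, p6=0, p7=3)

(p0=4, p1=1, p2=4, p3=2, p4=4, p5=0, p6=0, p7=3)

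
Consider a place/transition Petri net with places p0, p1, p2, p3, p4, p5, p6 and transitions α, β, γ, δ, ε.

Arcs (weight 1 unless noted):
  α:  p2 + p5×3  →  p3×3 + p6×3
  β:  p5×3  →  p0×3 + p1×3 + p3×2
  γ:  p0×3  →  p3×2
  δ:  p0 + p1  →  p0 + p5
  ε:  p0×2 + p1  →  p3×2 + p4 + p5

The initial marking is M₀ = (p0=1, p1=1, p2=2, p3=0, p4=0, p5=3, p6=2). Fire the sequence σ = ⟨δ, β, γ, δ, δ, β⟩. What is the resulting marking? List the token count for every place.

(p0=4, p1=4, p2=2, p3=6, p4=0, p5=0, p6=2)

step 1: fire δ:  (p0=1, p1=1, p2=2, p3=0, p4=0, p5=3, p6=2) → (p0=1, p1=0, p2=2, p3=0, p4=0, p5=4, p6=2)
step 2: fire β:  (p0=1, p1=0, p2=2, p3=0, p4=0, p5=4, p6=2) → (p0=4, p1=3, p2=2, p3=2, p4=0, p5=1, p6=2)
step 3: fire γ:  (p0=4, p1=3, p2=2, p3=2, p4=0, p5=1, p6=2) → (p0=1, p1=3, p2=2, p3=4, p4=0, p5=1, p6=2)
step 4: fire δ:  (p0=1, p1=3, p2=2, p3=4, p4=0, p5=1, p6=2) → (p0=1, p1=2, p2=2, p3=4, p4=0, p5=2, p6=2)
step 5: fire δ:  (p0=1, p1=2, p2=2, p3=4, p4=0, p5=2, p6=2) → (p0=1, p1=1, p2=2, p3=4, p4=0, p5=3, p6=2)
step 6: fire β:  (p0=1, p1=1, p2=2, p3=4, p4=0, p5=3, p6=2) → (p0=4, p1=4, p2=2, p3=6, p4=0, p5=0, p6=2)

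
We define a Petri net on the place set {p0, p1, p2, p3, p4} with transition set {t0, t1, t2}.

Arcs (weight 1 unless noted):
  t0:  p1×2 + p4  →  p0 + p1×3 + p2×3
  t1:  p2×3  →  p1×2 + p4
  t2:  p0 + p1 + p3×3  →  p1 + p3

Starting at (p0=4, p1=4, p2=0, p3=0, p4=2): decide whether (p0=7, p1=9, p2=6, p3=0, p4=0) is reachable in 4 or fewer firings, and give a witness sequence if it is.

YES — reachable via ⟨t0, t0, t1, t0⟩ (4 firings)

step 1: fire t0:  (p0=4, p1=4, p2=0, p3=0, p4=2) → (p0=5, p1=5, p2=3, p3=0, p4=1)
step 2: fire t0:  (p0=5, p1=5, p2=3, p3=0, p4=1) → (p0=6, p1=6, p2=6, p3=0, p4=0)
step 3: fire t1:  (p0=6, p1=6, p2=6, p3=0, p4=0) → (p0=6, p1=8, p2=3, p3=0, p4=1)
step 4: fire t0:  (p0=6, p1=8, p2=3, p3=0, p4=1) → (p0=7, p1=9, p2=6, p3=0, p4=0)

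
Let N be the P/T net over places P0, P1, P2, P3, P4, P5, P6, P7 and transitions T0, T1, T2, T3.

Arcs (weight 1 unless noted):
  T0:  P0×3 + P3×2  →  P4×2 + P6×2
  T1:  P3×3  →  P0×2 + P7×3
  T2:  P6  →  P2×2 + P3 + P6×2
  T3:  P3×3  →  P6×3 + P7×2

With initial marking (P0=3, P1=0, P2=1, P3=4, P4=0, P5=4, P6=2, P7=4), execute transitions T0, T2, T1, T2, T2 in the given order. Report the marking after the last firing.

(P0=2, P1=0, P2=7, P3=2, P4=2, P5=4, P6=7, P7=7)

step 1: fire T0:  (P0=3, P1=0, P2=1, P3=4, P4=0, P5=4, P6=2, P7=4) → (P0=0, P1=0, P2=1, P3=2, P4=2, P5=4, P6=4, P7=4)
step 2: fire T2:  (P0=0, P1=0, P2=1, P3=2, P4=2, P5=4, P6=4, P7=4) → (P0=0, P1=0, P2=3, P3=3, P4=2, P5=4, P6=5, P7=4)
step 3: fire T1:  (P0=0, P1=0, P2=3, P3=3, P4=2, P5=4, P6=5, P7=4) → (P0=2, P1=0, P2=3, P3=0, P4=2, P5=4, P6=5, P7=7)
step 4: fire T2:  (P0=2, P1=0, P2=3, P3=0, P4=2, P5=4, P6=5, P7=7) → (P0=2, P1=0, P2=5, P3=1, P4=2, P5=4, P6=6, P7=7)
step 5: fire T2:  (P0=2, P1=0, P2=5, P3=1, P4=2, P5=4, P6=6, P7=7) → (P0=2, P1=0, P2=7, P3=2, P4=2, P5=4, P6=7, P7=7)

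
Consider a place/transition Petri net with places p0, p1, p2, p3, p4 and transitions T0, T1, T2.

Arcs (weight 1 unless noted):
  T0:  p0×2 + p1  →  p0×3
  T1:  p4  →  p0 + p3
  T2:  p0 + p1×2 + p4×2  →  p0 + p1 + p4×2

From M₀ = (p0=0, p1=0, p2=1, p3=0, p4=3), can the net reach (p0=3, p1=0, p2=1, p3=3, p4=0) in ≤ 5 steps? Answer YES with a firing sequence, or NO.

YES — reachable via ⟨T1, T1, T1⟩ (3 firings)

step 1: fire T1:  (p0=0, p1=0, p2=1, p3=0, p4=3) → (p0=1, p1=0, p2=1, p3=1, p4=2)
step 2: fire T1:  (p0=1, p1=0, p2=1, p3=1, p4=2) → (p0=2, p1=0, p2=1, p3=2, p4=1)
step 3: fire T1:  (p0=2, p1=0, p2=1, p3=2, p4=1) → (p0=3, p1=0, p2=1, p3=3, p4=0)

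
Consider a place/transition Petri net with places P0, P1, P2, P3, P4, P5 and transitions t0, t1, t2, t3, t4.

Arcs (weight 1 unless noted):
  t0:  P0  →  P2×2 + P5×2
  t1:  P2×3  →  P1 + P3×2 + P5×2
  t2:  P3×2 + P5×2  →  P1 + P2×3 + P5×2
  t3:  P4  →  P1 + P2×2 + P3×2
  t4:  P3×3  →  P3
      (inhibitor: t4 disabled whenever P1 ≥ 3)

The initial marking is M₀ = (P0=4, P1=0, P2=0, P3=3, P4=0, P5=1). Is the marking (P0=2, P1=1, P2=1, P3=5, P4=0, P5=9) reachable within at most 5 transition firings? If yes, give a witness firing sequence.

depth 0: 1 marking
depth 1: 3 markings reached so far
depth 2: 6 markings reached so far
depth 3: 11 markings reached so far
depth 4: 19 markings reached so far
depth 5: 30 markings reached so far
target is not among the 30 markings reachable within 5 steps

NO — not reachable within 5 firings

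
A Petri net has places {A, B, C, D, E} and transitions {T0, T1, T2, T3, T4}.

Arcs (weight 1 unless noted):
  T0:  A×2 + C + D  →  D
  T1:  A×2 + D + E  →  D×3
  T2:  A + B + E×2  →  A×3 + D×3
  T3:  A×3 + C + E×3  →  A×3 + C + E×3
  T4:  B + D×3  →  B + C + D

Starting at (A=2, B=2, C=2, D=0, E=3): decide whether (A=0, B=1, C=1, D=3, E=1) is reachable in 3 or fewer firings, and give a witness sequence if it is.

depth 0: 1 marking
depth 1: 2 markings reached so far
depth 2: 5 markings reached so far
depth 3: 9 markings reached so far
target is not among the 9 markings reachable within 3 steps

NO — not reachable within 3 firings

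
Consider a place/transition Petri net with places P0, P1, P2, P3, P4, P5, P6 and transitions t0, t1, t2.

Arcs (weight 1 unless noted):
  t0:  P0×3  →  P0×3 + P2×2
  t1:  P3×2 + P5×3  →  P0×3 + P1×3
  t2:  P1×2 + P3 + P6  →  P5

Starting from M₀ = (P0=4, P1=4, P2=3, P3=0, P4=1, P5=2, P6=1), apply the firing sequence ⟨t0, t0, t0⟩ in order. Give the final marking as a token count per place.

(P0=4, P1=4, P2=9, P3=0, P4=1, P5=2, P6=1)

step 1: fire t0:  (P0=4, P1=4, P2=3, P3=0, P4=1, P5=2, P6=1) → (P0=4, P1=4, P2=5, P3=0, P4=1, P5=2, P6=1)
step 2: fire t0:  (P0=4, P1=4, P2=5, P3=0, P4=1, P5=2, P6=1) → (P0=4, P1=4, P2=7, P3=0, P4=1, P5=2, P6=1)
step 3: fire t0:  (P0=4, P1=4, P2=7, P3=0, P4=1, P5=2, P6=1) → (P0=4, P1=4, P2=9, P3=0, P4=1, P5=2, P6=1)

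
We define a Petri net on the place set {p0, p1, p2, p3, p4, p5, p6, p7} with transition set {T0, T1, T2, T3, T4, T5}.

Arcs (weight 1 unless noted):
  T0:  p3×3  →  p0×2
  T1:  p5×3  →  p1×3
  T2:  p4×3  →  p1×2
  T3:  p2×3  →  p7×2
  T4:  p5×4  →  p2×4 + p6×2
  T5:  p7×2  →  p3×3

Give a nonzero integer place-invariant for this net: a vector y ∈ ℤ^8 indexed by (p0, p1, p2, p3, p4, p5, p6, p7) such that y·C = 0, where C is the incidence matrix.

Incidence matrix C (rows=places, cols=transitions):
       T0   T1   T2   T3   T4   T5
   p0   2    0    0    0    0    0
   p1   0    3    2    0    0    0
   p2   0    0    0   -3    4    0
   p3  -3    0    0    0    0    3
   p4   0    0   -3    0    0    0
   p5   0   -3    0    0   -4    0
   p6   0    0    0    0    2    0
   p7   0    0    0    2    0   -2

Candidate y = [0, 3, 0, 0, 2, 3, 6, 0]; check y·C column-wise:
  col T0: 0·2 + 3·0 + 0·-3 + 2·0 + 3·0 + 6·0 = 0
  col T1: 3·3 + 2·0 + 3·-3 + 6·0 = 0
  col T2: 3·2 + 2·-3 + 3·0 + 6·0 = 0
  col T3: 3·0 + 0·-3 + 2·0 + 3·0 + 6·0 + 0·2 = 0
  col T4: 3·0 + 0·4 + 2·0 + 3·-4 + 6·2 = 0
  col T5: 3·0 + 0·3 + 2·0 + 3·0 + 6·0 + 0·-2 = 0

y = (p0:0, p1:3, p2:0, p3:0, p4:2, p5:3, p6:6, p7:0)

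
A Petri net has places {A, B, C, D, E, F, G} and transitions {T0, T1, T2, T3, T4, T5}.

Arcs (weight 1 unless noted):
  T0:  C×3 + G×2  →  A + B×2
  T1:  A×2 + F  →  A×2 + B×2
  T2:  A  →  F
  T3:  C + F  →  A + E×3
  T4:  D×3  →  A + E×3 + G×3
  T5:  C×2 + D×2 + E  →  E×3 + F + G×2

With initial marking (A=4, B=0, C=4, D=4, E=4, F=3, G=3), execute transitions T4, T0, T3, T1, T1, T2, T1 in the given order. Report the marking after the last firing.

step 1: fire T4:  (A=4, B=0, C=4, D=4, E=4, F=3, G=3) → (A=5, B=0, C=4, D=1, E=7, F=3, G=6)
step 2: fire T0:  (A=5, B=0, C=4, D=1, E=7, F=3, G=6) → (A=6, B=2, C=1, D=1, E=7, F=3, G=4)
step 3: fire T3:  (A=6, B=2, C=1, D=1, E=7, F=3, G=4) → (A=7, B=2, C=0, D=1, E=10, F=2, G=4)
step 4: fire T1:  (A=7, B=2, C=0, D=1, E=10, F=2, G=4) → (A=7, B=4, C=0, D=1, E=10, F=1, G=4)
step 5: fire T1:  (A=7, B=4, C=0, D=1, E=10, F=1, G=4) → (A=7, B=6, C=0, D=1, E=10, F=0, G=4)
step 6: fire T2:  (A=7, B=6, C=0, D=1, E=10, F=0, G=4) → (A=6, B=6, C=0, D=1, E=10, F=1, G=4)
step 7: fire T1:  (A=6, B=6, C=0, D=1, E=10, F=1, G=4) → (A=6, B=8, C=0, D=1, E=10, F=0, G=4)

(A=6, B=8, C=0, D=1, E=10, F=0, G=4)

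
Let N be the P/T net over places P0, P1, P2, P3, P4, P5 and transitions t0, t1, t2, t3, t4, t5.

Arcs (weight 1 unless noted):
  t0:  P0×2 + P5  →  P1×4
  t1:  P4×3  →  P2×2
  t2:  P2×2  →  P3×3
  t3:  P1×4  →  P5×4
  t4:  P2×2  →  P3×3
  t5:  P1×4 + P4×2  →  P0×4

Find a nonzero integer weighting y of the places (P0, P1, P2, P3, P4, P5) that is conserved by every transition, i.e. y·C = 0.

Incidence matrix C (rows=places, cols=transitions):
       t0   t1   t2   t3   t4   t5
   P0  -2    0    0    0    0    4
   P1   4    0    0   -4    0   -4
   P2   0    2   -2    0   -2    0
   P3   0    0    3    0    3    0
   P4   0   -3    0    0    0   -2
   P5  -1    0    0    4    0    0

Candidate y = [3, 2, 3, 2, 2, 2]; check y·C column-wise:
  col t0: 3·-2 + 2·4 + 3·0 + 2·0 + 2·0 + 2·-1 = 0
  col t1: 3·0 + 2·0 + 3·2 + 2·0 + 2·-3 + 2·0 = 0
  col t2: 3·0 + 2·0 + 3·-2 + 2·3 + 2·0 + 2·0 = 0
  col t3: 3·0 + 2·-4 + 3·0 + 2·0 + 2·0 + 2·4 = 0
  col t4: 3·0 + 2·0 + 3·-2 + 2·3 + 2·0 + 2·0 = 0
  col t5: 3·4 + 2·-4 + 3·0 + 2·0 + 2·-2 + 2·0 = 0

y = (P0:3, P1:2, P2:3, P3:2, P4:2, P5:2)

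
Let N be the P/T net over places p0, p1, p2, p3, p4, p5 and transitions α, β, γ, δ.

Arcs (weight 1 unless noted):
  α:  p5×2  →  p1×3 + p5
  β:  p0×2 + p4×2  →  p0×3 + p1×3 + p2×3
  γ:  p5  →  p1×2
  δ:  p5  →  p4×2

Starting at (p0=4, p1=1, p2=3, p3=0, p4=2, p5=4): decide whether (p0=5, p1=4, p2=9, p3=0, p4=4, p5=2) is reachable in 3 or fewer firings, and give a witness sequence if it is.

depth 0: 1 marking
depth 1: 5 markings reached so far
depth 2: 14 markings reached so far
depth 3: 31 markings reached so far
target is not among the 31 markings reachable within 3 steps

NO — not reachable within 3 firings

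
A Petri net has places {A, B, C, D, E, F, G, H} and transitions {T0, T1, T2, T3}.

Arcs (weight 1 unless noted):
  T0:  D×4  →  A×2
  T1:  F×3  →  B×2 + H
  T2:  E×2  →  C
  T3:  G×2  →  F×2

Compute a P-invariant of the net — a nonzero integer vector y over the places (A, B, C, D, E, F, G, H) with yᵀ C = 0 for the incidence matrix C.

Incidence matrix C (rows=places, cols=transitions):
       T0   T1   T2   T3
    A   2    0    0    0
    B   0    2    0    0
    C   0    0    1    0
    D  -4    0    0    0
    E   0    0   -2    0
    F   0   -3    0    2
    G   0    0    0   -2
    H   0    1    0    0

Candidate y = [2, 0, 0, 1, 0, 0, 0, 0]; check y·C column-wise:
  col T0: 2·2 + 1·-4 = 0
  col T1: 2·0 + 0·2 + 1·0 + 0·-3 + 0·1 = 0
  col T2: 2·0 + 0·1 + 1·0 + 0·-2 = 0
  col T3: 2·0 + 1·0 + 0·2 + 0·-2 = 0

y = (A:2, B:0, C:0, D:1, E:0, F:0, G:0, H:0)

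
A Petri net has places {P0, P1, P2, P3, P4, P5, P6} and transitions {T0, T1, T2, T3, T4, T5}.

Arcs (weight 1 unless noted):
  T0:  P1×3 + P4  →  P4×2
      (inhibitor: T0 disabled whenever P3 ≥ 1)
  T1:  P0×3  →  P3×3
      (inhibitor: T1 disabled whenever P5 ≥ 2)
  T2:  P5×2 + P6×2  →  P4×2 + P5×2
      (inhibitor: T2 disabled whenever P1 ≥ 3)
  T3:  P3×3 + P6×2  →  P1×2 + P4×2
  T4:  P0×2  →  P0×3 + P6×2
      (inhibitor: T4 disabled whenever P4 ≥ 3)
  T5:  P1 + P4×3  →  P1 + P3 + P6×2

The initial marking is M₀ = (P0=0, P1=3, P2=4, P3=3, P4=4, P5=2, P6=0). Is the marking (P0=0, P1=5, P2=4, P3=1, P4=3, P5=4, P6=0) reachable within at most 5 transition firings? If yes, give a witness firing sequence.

depth 0: 1 marking
depth 1: 2 markings reached so far
depth 2: 3 markings reached so far
depth 3: 4 markings reached so far
depth 4: 4 markings reached so far
(frontier empty at depth 4; search complete)
target is not among the 4 markings reachable within 5 steps

NO — not reachable within 5 firings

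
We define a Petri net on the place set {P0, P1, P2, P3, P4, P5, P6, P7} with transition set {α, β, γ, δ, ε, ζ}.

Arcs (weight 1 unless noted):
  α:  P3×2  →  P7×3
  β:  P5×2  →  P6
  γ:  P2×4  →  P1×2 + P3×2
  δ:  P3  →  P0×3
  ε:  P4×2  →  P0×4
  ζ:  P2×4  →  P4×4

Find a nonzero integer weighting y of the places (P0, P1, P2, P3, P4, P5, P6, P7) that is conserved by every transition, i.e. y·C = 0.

y = (P0:0, P1:0, P2:0, P3:0, P4:0, P5:1, P6:2, P7:0)

Incidence matrix C (rows=places, cols=transitions):
        α    β    γ    δ    ε    ζ
   P0   0    0    0    3    4    0
   P1   0    0    2    0    0    0
   P2   0    0   -4    0    0   -4
   P3  -2    0    2   -1    0    0
   P4   0    0    0    0   -2    4
   P5   0   -2    0    0    0    0
   P6   0    1    0    0    0    0
   P7   3    0    0    0    0    0

Candidate y = [0, 0, 0, 0, 0, 1, 2, 0]; check y·C column-wise:
  col α: 0·-2 + 1·0 + 2·0 + 0·3 = 0
  col β: 1·-2 + 2·1 = 0
  col γ: 0·2 + 0·-4 + 0·2 + 1·0 + 2·0 = 0
  col δ: 0·3 + 0·-1 + 1·0 + 2·0 = 0
  col ε: 0·4 + 0·-2 + 1·0 + 2·0 = 0
  col ζ: 0·-4 + 0·4 + 1·0 + 2·0 = 0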